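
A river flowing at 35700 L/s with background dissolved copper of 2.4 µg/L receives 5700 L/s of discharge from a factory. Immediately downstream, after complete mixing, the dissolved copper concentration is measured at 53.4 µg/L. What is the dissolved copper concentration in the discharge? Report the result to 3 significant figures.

Mass balance: 35700·2.400 + 5700·Cₑ = 41400·53.40
→ Cₑ = (41400·53.40 − 35700·2.400) / 5700 = 372.8 µg/L.

373 µg/L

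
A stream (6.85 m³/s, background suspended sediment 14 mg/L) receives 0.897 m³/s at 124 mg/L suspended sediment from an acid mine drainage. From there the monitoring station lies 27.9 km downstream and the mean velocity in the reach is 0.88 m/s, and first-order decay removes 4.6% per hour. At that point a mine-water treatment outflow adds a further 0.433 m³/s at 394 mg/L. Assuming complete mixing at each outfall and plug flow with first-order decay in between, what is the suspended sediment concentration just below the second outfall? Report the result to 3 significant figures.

37.6 mg/L

Mixed concentration C = ΣQC/ΣQ = (6.850·14.00 + 0.8970·124.0) / 7.747 = 207.1/7.747 = 26.74 mg/L; combined flow 7.747 m³/s.
Travel time t = 27.9·1000 / 0.88 = 31700 s = 8.807 h.
4.6%/h lost → k = −ln(1 − 0.046) = 0.04709 h⁻¹.
Applying C = C₀e^(−kt): 26.74 × 0.6605 = 17.66 mg/L.
At the second outfall, C = (7.747·17.66 + 0.4330·394.0) / (7.747 + 0.4330) = 37.58 mg/L.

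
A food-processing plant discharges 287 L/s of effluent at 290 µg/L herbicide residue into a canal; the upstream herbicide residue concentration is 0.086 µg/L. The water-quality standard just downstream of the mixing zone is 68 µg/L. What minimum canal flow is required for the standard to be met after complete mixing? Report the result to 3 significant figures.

938 L/s

Set C_mix = 68: (Q·0.08600 + 287.0·290.0) / (Q + 287.0) = 68
→ Q = 287.0·(290.0 − 68)/(68 − 0.08600) = 938.2 L/s.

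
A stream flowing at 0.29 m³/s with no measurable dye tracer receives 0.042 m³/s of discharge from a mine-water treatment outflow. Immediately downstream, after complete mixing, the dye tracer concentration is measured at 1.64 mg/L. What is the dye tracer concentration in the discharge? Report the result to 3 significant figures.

Mass balance: 0.2900·0 + 0.04200·Cₑ = 0.3320·1.640
→ Cₑ = (0.3320·1.640 − 0.2900·0) / 0.04200 = 12.96 mg/L.

13.0 mg/L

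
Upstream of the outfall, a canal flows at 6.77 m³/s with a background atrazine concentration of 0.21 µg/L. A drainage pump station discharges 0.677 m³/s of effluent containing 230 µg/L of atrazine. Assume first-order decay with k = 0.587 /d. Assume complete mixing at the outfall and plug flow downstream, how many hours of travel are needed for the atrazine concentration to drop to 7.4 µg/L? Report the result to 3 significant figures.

Conservation of mass: C = (6.770·0.2100 + 0.6770·230.0) / 7.447 = 157.1/7.447 = 21.10 µg/L.
21.10·exp(−k·t) = 7.4 → t = ln(21.10/7.4)/k = 154200 s = 42.84 h.

42.8 h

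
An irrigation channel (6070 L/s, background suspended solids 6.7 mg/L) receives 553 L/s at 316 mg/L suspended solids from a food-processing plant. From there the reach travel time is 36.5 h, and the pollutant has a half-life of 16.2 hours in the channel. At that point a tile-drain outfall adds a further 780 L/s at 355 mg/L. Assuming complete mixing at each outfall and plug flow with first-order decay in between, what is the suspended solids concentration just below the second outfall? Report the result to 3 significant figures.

After mixing, C = (6070·6.700 + 553.0·316.0) / 6623 = 215400/6623 = 32.53 mg/L; combined flow 6623 L/s.
Half-life 16.2 h → k = ln 2 / 16.2 = 0.04279 h⁻¹ = 1.027 d⁻¹.
Applying C = C₀e^(−kt): 32.53 × 0.2098 = 6.823 mg/L.
Second outfall: C = (6623·6.823 + 780.0·355.0)/7403 = 43.51 mg/L.

43.5 mg/L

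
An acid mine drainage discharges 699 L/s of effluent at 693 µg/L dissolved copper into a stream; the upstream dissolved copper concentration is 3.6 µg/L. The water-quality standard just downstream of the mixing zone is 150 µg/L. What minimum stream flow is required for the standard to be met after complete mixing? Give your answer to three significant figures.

2590 L/s

Set C_mix = 150: (Q·3.600 + 699.0·693.0) / (Q + 699.0) = 150
→ Q = 699.0·(693.0 − 150)/(150 − 3.600) = 2593 L/s.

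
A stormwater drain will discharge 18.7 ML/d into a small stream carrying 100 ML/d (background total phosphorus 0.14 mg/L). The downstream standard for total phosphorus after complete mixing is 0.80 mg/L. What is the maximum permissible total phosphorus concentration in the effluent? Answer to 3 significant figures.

At the limit, (Qr·Cr + Qe·Cₑ)/(Qr + Qe) = 0.80:
Cₑ = (118.7·0.80 − 100.0·0.1400) / 18.70 = 4.329 mg/L.

4.33 mg/L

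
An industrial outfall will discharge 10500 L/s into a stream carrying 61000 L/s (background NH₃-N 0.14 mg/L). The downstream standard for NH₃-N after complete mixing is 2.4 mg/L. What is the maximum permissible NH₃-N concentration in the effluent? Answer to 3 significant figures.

At the limit, (Qr·Cr + Qe·Cₑ)/(Qr + Qe) = 2.4:
Cₑ = (71500·2.4 − 61000·0.1400) / 10500 = 15.53 mg/L.

15.5 mg/L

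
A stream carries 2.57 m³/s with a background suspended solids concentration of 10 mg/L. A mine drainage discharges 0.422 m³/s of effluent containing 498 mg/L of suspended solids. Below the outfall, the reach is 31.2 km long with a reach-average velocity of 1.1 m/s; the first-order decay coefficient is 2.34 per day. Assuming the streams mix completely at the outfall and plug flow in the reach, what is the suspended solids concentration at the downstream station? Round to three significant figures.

36.6 mg/L

Conservation of mass: C = (2.570·10.00 + 0.4220·498.0) / 2.992 = 235.9/2.992 = 78.83 mg/L.
Travel time t = 31.2·1000 / 1.1 = 28360 s = 7.879 h.
Decay over the reach: 78.83·exp(−kt) = 78.83·0.4639 = 36.57 mg/L.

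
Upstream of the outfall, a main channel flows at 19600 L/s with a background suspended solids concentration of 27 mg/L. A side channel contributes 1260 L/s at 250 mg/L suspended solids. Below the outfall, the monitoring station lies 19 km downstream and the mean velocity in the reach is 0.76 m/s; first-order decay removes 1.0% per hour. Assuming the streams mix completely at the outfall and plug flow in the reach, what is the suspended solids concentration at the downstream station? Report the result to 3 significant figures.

Mass balance: C = (19600·27.00 + 1260·250.0) / 20860 = 844200/20860 = 40.47 mg/L.
Travel time t = 19·1000 / 0.76 = 25000 s = 6.944 h.
1.0%/h lost → k = −ln(1 − 0.01) = 0.01005 h⁻¹.
Applying C = C₀e^(−kt): 40.47 × 0.9326 = 37.74 mg/L.

37.7 mg/L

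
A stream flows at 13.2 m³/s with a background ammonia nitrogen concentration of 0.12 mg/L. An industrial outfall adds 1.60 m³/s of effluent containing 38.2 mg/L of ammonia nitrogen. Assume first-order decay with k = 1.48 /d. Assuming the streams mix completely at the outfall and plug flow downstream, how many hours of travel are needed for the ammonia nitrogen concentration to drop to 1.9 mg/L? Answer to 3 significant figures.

13.0 h

After mixing, C = (13.20·0.1200 + 1.600·38.20) / 14.80 = 62.70/14.80 = 4.237 mg/L.
4.237·exp(−k·t) = 1.9 → t = ln(4.237/1.9)/k = 46820 s = 13.00 h.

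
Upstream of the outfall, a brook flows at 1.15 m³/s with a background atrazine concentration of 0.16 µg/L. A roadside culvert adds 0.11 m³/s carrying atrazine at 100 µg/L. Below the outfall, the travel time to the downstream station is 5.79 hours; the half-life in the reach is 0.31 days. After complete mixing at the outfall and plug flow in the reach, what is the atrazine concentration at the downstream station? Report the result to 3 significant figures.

Flow-weighted average: C = (1.150·0.1600 + 0.1100·100.0) / 1.260 = 11.18/1.260 = 8.876 µg/L.
Half-life 0.31 d → k = ln 2 / 0.31 = 2.236 d⁻¹.
Decay over the reach: 8.876·exp(−kt) = 8.876·0.5831 = 5.176 µg/L.

5.18 µg/L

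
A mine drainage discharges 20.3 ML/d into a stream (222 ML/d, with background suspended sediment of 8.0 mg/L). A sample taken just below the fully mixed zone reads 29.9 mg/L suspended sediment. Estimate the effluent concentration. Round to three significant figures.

269 mg/L

Mass balance: 222.0·8.000 + 20.30·Cₑ = 242.3·29.90
→ Cₑ = (242.3·29.90 − 222.0·8.000) / 20.30 = 269.4 mg/L.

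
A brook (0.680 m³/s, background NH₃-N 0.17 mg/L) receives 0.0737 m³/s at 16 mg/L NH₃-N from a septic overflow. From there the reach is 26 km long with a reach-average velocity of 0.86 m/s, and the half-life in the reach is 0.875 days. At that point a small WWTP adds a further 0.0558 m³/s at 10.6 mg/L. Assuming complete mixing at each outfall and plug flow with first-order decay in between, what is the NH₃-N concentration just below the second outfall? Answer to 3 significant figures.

Flow-weighted average: C = (0.6800·0.1700 + 0.07370·16.00) / 0.7537 = 1.295/0.7537 = 1.718 mg/L; combined flow 0.7537 m³/s.
Travel time t = 26·1000 / 0.86 = 30230 s = 8.398 h.
Half-life 0.875 d → k = ln 2 / 0.875 = 0.7922 d⁻¹.
After decay, C = 1.718 × e^(−kt) = 1.718 × 0.7579 = 1.302 mg/L.
At the second outfall, C = (0.7537·1.302 + 0.05580·10.60) / (0.7537 + 0.05580) = 1.943 mg/L.

1.94 mg/L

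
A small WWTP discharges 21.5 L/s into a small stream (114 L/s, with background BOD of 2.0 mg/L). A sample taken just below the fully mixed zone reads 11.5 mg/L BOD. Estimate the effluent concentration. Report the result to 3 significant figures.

61.9 mg/L

Mass balance: 114.0·2.000 + 21.50·Cₑ = 135.5·11.50
→ Cₑ = (135.5·11.50 − 114.0·2.000) / 21.50 = 61.87 mg/L.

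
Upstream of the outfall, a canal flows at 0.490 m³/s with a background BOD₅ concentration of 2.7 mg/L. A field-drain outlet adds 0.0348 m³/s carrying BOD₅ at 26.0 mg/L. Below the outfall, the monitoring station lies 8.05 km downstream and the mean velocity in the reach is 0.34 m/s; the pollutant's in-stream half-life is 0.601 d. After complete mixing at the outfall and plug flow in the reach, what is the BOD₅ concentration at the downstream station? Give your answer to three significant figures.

Mixed concentration C = ΣQC/ΣQ = (0.4900·2.700 + 0.03480·26.00) / 0.5248 = 2.228/0.5248 = 4.245 mg/L.
Travel time t = 8.05·1000 / 0.34 = 23680 s = 6.577 h.
Half-life 0.601 d → k = ln 2 / 0.601 = 1.153 d⁻¹.
After decay, C = 4.245 × e^(−kt) = 4.245 × 0.7290 = 3.095 mg/L.

3.09 mg/L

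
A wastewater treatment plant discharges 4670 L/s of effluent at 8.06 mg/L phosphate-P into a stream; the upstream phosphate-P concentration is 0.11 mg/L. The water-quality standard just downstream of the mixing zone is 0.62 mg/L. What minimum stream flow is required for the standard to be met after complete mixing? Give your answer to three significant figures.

Set C_mix = 0.62: (Q·0.1100 + 4670·8.060) / (Q + 4670) = 0.62
→ Q = 4670·(8.060 − 0.62)/(0.62 − 0.1100) = 68130 L/s.

68100 L/s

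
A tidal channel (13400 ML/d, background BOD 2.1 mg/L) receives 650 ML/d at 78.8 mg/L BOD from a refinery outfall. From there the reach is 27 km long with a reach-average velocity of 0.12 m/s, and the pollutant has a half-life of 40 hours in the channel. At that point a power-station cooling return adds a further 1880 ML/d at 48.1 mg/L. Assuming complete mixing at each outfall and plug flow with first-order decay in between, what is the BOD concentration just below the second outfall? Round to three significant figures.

After mixing, C = (13400·2.100 + 650.0·78.80) / 14050 = 79360/14050 = 5.648 mg/L; combined flow 14050 ML/d.
Travel time t = 27·1000 / 0.12 = 225000 s = 62.50 h.
Half-life 40 h → k = ln 2 / 40 = 0.01733 h⁻¹ = 0.4159 d⁻¹.
Decay over the reach: 5.648·exp(−kt) = 5.648·0.3386 = 1.912 mg/L.
Second outfall: C = (14050·1.912 + 1880·48.10)/15930 = 7.363 mg/L.

7.36 mg/L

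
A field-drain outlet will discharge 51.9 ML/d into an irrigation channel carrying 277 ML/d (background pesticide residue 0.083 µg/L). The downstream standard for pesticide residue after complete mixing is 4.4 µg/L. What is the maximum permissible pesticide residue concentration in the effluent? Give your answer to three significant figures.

27.4 µg/L

At the limit, (Qr·Cr + Qe·Cₑ)/(Qr + Qe) = 4.4:
Cₑ = (328.9·4.4 − 277.0·0.08300) / 51.90 = 27.44 µg/L.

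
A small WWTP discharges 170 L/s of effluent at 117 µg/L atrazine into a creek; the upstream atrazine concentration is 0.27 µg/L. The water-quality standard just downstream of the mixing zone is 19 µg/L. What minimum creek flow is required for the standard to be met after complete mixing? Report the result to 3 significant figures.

Set C_mix = 19: (Q·0.2700 + 170.0·117.0) / (Q + 170.0) = 19
→ Q = 170.0·(117.0 − 19)/(19 − 0.2700) = 889.5 L/s.

889 L/s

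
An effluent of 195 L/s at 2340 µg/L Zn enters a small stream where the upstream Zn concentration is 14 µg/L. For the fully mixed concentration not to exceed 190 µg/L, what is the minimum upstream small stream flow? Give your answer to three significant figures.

Set C_mix = 190: (Q·14.00 + 195.0·2340) / (Q + 195.0) = 190
→ Q = 195.0·(2340 − 190)/(190 − 14.00) = 2382 L/s.

2380 L/s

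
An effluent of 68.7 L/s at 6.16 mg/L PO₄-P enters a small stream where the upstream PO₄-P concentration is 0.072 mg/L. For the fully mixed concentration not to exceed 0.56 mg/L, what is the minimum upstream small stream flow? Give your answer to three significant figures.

788 L/s

Set C_mix = 0.56: (Q·0.07200 + 68.70·6.160) / (Q + 68.70) = 0.56
→ Q = 68.70·(6.160 − 0.56)/(0.56 − 0.07200) = 788.4 L/s.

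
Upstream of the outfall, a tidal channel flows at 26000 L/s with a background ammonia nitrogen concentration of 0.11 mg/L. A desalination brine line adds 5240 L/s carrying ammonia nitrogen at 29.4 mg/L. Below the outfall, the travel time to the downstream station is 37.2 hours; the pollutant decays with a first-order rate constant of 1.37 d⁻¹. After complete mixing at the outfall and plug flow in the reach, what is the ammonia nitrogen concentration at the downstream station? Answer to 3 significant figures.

Conservation of mass: C = (26000·0.1100 + 5240·29.40) / 31240 = 156900/31240 = 5.023 mg/L.
After decay, C = 5.023 × e^(−kt) = 5.023 × 0.1196 = 0.6008 mg/L.

0.601 mg/L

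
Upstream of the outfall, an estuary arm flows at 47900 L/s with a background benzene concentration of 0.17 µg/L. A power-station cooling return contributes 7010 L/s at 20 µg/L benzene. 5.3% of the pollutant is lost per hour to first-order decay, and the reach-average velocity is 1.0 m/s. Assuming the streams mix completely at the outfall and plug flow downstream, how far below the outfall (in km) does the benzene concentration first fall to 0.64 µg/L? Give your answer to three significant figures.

Conservation of mass: C = (47900·0.1700 + 7010·20.00) / 54910 = 148300/54910 = 2.702 µg/L.
5.3%/h lost → k = −ln(1 − 0.053) = 0.05446 h⁻¹.
Set 2.702·exp(−k·t) = 0.64 → t = ln(2.702/0.64)/k = 95200 s = 26.45 h.
Distance = v·t = 1.0·95200 = 95200 m = 95.20 km.

95.2 km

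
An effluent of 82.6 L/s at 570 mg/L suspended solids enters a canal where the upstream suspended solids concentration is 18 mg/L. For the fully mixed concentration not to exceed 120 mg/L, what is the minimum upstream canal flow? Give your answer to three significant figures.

Set C_mix = 120: (Q·18.00 + 82.60·570.0) / (Q + 82.60) = 120
→ Q = 82.60·(570.0 − 120)/(120 − 18.00) = 364.4 L/s.

364 L/s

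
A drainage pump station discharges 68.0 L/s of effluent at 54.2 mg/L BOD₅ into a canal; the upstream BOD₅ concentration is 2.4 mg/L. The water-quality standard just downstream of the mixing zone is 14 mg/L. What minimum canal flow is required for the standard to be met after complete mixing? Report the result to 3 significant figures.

Set C_mix = 14: (Q·2.400 + 68.00·54.20) / (Q + 68.00) = 14
→ Q = 68.00·(54.20 − 14)/(14 − 2.400) = 235.7 L/s.

236 L/s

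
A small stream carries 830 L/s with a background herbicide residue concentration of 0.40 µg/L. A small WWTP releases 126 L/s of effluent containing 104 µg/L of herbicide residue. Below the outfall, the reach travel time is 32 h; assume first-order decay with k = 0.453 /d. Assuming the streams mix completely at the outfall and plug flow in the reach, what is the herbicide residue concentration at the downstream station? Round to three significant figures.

After mixing, C = (830.0·0.4000 + 126.0·104.0) / 956.0 = 13440/956.0 = 14.05 µg/L.
Applying C = C₀e^(−kt): 14.05 × 0.5466 = 7.682 µg/L.

7.68 µg/L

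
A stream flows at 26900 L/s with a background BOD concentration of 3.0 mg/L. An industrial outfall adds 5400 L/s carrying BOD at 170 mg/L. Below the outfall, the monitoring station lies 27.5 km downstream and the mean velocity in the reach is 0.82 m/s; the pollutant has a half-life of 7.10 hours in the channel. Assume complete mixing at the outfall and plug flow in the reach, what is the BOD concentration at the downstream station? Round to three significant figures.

12.5 mg/L

After mixing, C = (26900·3.000 + 5400·170.0) / 32300 = 998700/32300 = 30.92 mg/L.
Travel time t = 27.5·1000 / 0.82 = 33540 s = 9.316 h.
Half-life 7.10 h → k = ln 2 / 7.10 = 0.09763 h⁻¹ = 2.343 d⁻¹.
Decay over the reach: 30.92·exp(−kt) = 30.92·0.4027 = 12.45 mg/L.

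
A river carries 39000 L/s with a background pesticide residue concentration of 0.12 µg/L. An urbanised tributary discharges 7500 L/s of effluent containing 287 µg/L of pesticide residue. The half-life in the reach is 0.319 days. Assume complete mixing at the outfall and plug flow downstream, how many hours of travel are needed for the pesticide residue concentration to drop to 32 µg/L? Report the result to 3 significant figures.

Mass balance: C = (39000·0.1200 + 7500·287.0) / 46500 = 2157000/46500 = 46.39 µg/L.
Half-life 0.319 d → k = ln 2 / 0.319 = 2.173 d⁻¹.
46.39·exp(−k·t) = 32 → t = ln(46.39/32)/k = 14770 s = 4.102 h.

4.10 h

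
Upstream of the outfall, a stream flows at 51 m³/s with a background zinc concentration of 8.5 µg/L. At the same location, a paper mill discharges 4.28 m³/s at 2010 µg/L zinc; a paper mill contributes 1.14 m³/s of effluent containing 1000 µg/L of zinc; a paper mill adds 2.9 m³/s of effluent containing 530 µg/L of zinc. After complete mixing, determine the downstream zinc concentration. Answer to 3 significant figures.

197 µg/L

Mass balance: C = (51.00·8.500 + 4.280·2010 + 1.140·1000 + 2.900·530.0) / 59.32 = 11710/59.32 = 197.5 µg/L.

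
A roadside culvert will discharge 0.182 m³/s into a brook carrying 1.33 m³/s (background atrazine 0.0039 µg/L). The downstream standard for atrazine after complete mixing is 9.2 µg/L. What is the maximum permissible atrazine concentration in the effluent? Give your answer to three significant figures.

At the limit, (Qr·Cr + Qe·Cₑ)/(Qr + Qe) = 9.2:
Cₑ = (1.512·9.2 − 1.330·0.003900) / 0.1820 = 76.40 µg/L.

76.4 µg/L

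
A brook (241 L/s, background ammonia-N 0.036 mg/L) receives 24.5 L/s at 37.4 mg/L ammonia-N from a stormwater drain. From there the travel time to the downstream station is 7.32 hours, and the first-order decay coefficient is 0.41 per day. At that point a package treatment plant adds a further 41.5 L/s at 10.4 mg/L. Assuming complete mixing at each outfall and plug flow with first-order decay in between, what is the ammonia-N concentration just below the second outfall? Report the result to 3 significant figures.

After mixing, C = (241.0·0.03600 + 24.50·37.40) / 265.5 = 925.0/265.5 = 3.484 mg/L; combined flow 265.5 L/s.
Applying C = C₀e^(−kt): 3.484 × 0.8825 = 3.074 mg/L.
Second outfall: C = (265.5·3.074 + 41.50·10.40)/307.0 = 4.065 mg/L.

4.06 mg/L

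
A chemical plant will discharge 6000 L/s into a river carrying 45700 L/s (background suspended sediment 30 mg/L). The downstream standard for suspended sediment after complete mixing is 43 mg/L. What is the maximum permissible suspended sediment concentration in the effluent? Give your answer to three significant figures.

142 mg/L

At the limit, (Qr·Cr + Qe·Cₑ)/(Qr + Qe) = 43:
Cₑ = (51700·43 − 45700·30.00) / 6000 = 142.0 mg/L.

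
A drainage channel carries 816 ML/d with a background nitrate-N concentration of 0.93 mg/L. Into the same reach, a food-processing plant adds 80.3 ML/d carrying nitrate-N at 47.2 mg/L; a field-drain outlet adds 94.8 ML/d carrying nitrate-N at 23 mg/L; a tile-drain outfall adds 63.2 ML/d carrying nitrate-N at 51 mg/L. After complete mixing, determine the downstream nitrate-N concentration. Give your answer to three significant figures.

9.44 mg/L

Mixed concentration C = ΣQC/ΣQ = (816.0·0.9300 + 80.30·47.20 + 94.80·23.00 + 63.20·51.00) / 1054 = 9953/1054 = 9.440 mg/L.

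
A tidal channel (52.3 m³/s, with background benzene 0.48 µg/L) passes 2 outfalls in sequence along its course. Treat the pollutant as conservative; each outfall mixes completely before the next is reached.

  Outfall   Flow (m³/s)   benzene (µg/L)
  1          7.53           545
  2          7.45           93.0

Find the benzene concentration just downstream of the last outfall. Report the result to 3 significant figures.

71.7 µg/L

Below outfall 1: Q → 59.83 m³/s, C = (52.30·0.4800 + 7.530·545.0)/59.83 = 69.01 µg/L.
Below outfall 2: Q → 67.28 m³/s, C = (59.83·69.01 + 7.450·93.00)/67.28 = 71.67 µg/L.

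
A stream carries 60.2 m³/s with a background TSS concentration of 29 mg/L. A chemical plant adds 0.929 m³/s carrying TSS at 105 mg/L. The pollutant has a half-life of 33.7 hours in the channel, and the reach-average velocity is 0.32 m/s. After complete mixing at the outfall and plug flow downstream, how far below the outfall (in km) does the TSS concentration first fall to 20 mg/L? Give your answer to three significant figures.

23.0 km

Mass balance: C = (60.20·29.00 + 0.9290·105.0) / 61.13 = 1843/61.13 = 30.16 mg/L.
Half-life 33.7 h → k = ln 2 / 33.7 = 0.02057 h⁻¹ = 0.4936 d⁻¹.
Set 30.16·exp(−k·t) = 20 → t = ln(30.16/20)/k = 71870 s = 19.96 h.
Distance = v·t = 0.32·71870 = 23000 m = 23.00 km.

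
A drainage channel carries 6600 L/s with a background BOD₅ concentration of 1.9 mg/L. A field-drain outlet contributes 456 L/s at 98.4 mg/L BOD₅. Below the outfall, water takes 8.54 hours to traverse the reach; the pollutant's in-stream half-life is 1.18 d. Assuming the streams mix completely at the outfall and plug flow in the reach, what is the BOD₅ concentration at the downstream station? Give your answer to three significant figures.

6.60 mg/L

Conservation of mass: C = (6600·1.900 + 456.0·98.40) / 7056 = 57410/7056 = 8.136 mg/L.
Half-life 1.18 d → k = ln 2 / 1.18 = 0.5874 d⁻¹.
Applying C = C₀e^(−kt): 8.136 × 0.8114 = 6.602 mg/L.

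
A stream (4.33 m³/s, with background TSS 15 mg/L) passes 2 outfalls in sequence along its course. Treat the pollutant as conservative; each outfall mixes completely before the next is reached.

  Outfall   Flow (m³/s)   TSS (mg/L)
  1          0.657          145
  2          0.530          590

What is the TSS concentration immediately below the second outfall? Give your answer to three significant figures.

Outfall 1: combined Q = 4.987 m³/s; C = (4.330·15.00 + 0.6570·145.0)/4.987 = 32.13 mg/L.
Outfall 2: combined Q = 5.517 m³/s; C = (4.987·32.13 + 0.5300·590.0)/5.517 = 85.72 mg/L.

85.7 mg/L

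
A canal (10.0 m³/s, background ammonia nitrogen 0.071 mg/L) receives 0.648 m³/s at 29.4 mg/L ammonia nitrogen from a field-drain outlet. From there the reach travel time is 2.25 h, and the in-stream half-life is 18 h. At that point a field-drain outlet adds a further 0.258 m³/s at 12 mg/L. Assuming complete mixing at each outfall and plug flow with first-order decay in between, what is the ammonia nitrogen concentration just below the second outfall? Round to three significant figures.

1.95 mg/L

Flow-weighted average: C = (10.00·0.07100 + 0.6480·29.40) / 10.65 = 19.76/10.65 = 1.856 mg/L; combined flow 10.65 m³/s.
Half-life 18 h → k = ln 2 / 18 = 0.03851 h⁻¹ = 0.9242 d⁻¹.
First-order decay: C = 1.856·exp(−k·t) = 1.856·0.9170 = 1.702 mg/L.
Second outfall: C = (10.65·1.702 + 0.2580·12.00)/10.91 = 1.945 mg/L.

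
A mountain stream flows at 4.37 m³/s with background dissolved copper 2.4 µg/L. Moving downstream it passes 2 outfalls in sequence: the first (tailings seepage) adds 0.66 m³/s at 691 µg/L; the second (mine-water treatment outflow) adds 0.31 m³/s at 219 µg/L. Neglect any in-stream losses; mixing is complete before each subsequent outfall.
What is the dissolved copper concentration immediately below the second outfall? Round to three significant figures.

Outfall 1: combined Q = 5.030 m³/s; C = (4.370·2.400 + 0.6600·691.0)/5.030 = 92.75 µg/L.
Outfall 2: combined Q = 5.340 m³/s; C = (5.030·92.75 + 0.3100·219.0)/5.340 = 100.1 µg/L.

100 µg/L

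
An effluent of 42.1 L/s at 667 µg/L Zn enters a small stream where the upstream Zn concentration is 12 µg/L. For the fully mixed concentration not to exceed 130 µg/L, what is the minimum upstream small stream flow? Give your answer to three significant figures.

Set C_mix = 130: (Q·12.00 + 42.10·667.0) / (Q + 42.10) = 130
→ Q = 42.10·(667.0 − 130)/(130 − 12.00) = 191.6 L/s.

192 L/s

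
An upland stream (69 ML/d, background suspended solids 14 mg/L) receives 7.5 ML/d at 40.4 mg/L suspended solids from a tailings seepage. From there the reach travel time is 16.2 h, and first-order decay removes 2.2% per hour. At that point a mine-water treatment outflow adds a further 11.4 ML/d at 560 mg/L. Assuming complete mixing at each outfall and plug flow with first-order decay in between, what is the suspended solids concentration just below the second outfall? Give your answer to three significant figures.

Mixed concentration C = ΣQC/ΣQ = (69.00·14.00 + 7.500·40.40) / 76.50 = 1269/76.50 = 16.59 mg/L; combined flow 76.50 ML/d.
2.2%/h lost → k = −ln(1 − 0.022) = 0.02225 h⁻¹.
Applying C = C₀e^(−kt): 16.59 × 0.6974 = 11.57 mg/L.
At the second outfall, C = (76.50·11.57 + 11.40·560.0) / (76.50 + 11.40) = 82.70 mg/L.

82.7 mg/L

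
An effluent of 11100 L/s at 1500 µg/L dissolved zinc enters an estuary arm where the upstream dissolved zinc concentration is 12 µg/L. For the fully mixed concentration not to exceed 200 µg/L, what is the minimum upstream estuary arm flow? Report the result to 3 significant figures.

76800 L/s

Set C_mix = 200: (Q·12.00 + 11100·1500) / (Q + 11100) = 200
→ Q = 11100·(1500 − 200)/(200 − 12.00) = 76760 L/s.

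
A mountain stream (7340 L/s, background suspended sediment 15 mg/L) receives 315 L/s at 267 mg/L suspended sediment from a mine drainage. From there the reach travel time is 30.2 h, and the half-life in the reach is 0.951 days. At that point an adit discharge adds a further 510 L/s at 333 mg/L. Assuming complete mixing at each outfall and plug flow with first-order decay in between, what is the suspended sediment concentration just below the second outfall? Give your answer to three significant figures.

30.3 mg/L

Mass balance: C = (7340·15.00 + 315.0·267.0) / 7655 = 194200/7655 = 25.37 mg/L; combined flow 7655 L/s.
Half-life 0.951 d → k = ln 2 / 0.951 = 0.7289 d⁻¹.
First-order decay: C = 25.37·exp(−k·t) = 25.37·0.3997 = 10.14 mg/L.
At the second outfall, C = (7655·10.14 + 510.0·333.0) / (7655 + 510.0) = 30.31 mg/L.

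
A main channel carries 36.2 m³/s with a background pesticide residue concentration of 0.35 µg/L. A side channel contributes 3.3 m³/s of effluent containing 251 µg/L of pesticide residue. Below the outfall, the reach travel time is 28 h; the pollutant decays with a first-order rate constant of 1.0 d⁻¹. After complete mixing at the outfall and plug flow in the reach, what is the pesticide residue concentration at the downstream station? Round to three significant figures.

6.63 µg/L

Mass balance: C = (36.20·0.3500 + 3.300·251.0) / 39.50 = 841.0/39.50 = 21.29 µg/L.
Applying C = C₀e^(−kt): 21.29 × 0.3114 = 6.630 µg/L.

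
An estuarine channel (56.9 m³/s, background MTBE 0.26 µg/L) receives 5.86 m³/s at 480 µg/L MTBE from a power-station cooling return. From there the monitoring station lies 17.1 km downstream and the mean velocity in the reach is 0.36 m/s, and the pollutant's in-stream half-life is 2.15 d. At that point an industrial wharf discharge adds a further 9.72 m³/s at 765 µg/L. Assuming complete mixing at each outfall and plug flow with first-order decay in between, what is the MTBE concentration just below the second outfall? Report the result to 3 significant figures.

135 µg/L

Mass balance: C = (56.90·0.2600 + 5.860·480.0) / 62.76 = 2828/62.76 = 45.05 µg/L; combined flow 62.76 m³/s.
Travel time t = 17.1·1000 / 0.36 = 47500 s = 13.19 h.
Half-life 2.15 d → k = ln 2 / 2.15 = 0.3224 d⁻¹.
After decay, C = 45.05 × e^(−kt) = 45.05 × 0.8376 = 37.74 µg/L.
Second outfall: C = (62.76·37.74 + 9.720·765.0)/72.48 = 135.3 µg/L.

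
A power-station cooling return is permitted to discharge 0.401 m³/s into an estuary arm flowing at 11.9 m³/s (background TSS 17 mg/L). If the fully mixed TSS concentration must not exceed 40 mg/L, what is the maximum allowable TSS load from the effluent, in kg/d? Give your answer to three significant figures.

25000 kg/d

Mass balance at the limit: 11.90·17.00 + 0.4010·Cₑ = 12.30·40 → Cₑ = 722.5 mg/L.
Load = 0.4010 m³/s × 722.5 g/m³ × 86 400 s/d = 25030 kg/d.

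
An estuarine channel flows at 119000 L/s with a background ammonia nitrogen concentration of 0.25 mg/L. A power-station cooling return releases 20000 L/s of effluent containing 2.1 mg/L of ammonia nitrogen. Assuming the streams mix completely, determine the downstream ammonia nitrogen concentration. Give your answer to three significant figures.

After mixing, C = (119000·0.2500 + 20000·2.100) / 139000 = 71750/139000 = 0.5162 mg/L.

0.516 mg/L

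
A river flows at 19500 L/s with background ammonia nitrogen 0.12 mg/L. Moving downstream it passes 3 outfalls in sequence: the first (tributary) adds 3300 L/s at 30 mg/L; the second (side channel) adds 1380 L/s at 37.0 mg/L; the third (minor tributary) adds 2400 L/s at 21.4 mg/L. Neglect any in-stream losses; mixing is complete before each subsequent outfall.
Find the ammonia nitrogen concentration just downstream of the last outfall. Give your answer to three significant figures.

7.67 mg/L

After outfall 1: Q = 19500 + 3300 = 22800 L/s; C = (19500·0.1200 + 3300·30.00)/22800 = 4.445 mg/L.
After outfall 2: Q = 22800 + 1380 = 24180 L/s; C = (22800·4.445 + 1380·37.00)/24180 = 6.303 mg/L.
After outfall 3: Q = 24180 + 2400 = 26580 L/s; C = (24180·6.303 + 2400·21.40)/26580 = 7.666 mg/L.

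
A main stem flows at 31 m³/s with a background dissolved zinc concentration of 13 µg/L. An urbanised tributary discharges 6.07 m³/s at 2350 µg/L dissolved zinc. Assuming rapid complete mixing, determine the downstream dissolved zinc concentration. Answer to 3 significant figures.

Conservation of mass: C = (31.00·13.00 + 6.070·2350) / 37.07 = 14670/37.07 = 395.7 µg/L.

396 µg/L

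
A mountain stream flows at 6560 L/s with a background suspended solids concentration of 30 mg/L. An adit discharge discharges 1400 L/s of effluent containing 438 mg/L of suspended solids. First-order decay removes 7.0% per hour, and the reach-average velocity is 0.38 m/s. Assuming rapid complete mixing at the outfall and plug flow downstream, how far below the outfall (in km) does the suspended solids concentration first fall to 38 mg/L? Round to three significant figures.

18.6 km

Mixed concentration C = ΣQC/ΣQ = (6560·30.00 + 1400·438.0) / 7960 = 810000/7960 = 101.8 mg/L.
7.0%/h lost → k = −ln(1 − 0.07) = 0.07257 h⁻¹.
Set 101.8·exp(−k·t) = 38 → t = ln(101.8/38)/k = 48860 s = 13.57 h.
Distance = v·t = 0.38·48860 = 18570 m = 18.57 km.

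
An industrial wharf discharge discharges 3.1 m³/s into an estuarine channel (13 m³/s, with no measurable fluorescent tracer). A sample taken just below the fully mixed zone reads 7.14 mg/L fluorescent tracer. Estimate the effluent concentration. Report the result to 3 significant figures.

Mass balance: 13.00·0 + 3.100·Cₑ = 16.10·7.140
→ Cₑ = (16.10·7.140 − 13.00·0) / 3.100 = 37.08 mg/L.

37.1 mg/L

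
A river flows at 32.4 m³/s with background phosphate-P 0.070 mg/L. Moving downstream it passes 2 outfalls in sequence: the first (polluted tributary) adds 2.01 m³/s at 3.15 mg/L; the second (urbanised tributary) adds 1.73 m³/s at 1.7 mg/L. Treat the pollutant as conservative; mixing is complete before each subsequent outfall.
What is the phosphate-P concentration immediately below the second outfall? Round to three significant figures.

After outfall 1: Q = 32.40 + 2.010 = 34.41 m³/s; C = (32.40·0.07000 + 2.010·3.150)/34.41 = 0.2499 mg/L.
After outfall 2: Q = 34.41 + 1.730 = 36.14 m³/s; C = (34.41·0.2499 + 1.730·1.700)/36.14 = 0.3193 mg/L.

0.319 mg/L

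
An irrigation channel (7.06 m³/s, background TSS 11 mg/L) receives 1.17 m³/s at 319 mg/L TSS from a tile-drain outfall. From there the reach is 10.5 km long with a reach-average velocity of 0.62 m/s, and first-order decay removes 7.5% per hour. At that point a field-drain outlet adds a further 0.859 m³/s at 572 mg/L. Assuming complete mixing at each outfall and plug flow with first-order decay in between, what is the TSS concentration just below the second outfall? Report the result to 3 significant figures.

88.4 mg/L

Conservation of mass: C = (7.060·11.00 + 1.170·319.0) / 8.230 = 450.9/8.230 = 54.79 mg/L; combined flow 8.230 m³/s.
Travel time t = 10.5·1000 / 0.62 = 16940 s = 4.704 h.
7.5%/h lost → k = −ln(1 − 0.075) = 0.07796 h⁻¹.
First-order decay: C = 54.79·exp(−k·t) = 54.79·0.6930 = 37.97 mg/L.
Second outfall: C = (8.230·37.97 + 0.8590·572.0)/9.089 = 88.44 mg/L.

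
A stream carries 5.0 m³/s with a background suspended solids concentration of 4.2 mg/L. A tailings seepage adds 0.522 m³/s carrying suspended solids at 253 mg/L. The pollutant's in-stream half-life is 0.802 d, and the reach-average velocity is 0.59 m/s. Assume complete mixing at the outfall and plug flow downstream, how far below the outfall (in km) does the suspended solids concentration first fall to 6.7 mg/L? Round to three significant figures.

Conservation of mass: C = (5.000·4.200 + 0.5220·253.0) / 5.522 = 153.1/5.522 = 27.72 mg/L.
Half-life 0.802 d → k = ln 2 / 0.802 = 0.8643 d⁻¹.
Set 27.72·exp(−k·t) = 6.7 → t = ln(27.72/6.7)/k = 142000 s = 39.43 h.
Distance = v·t = 0.59·142000 = 83750 m = 83.75 km.

83.8 km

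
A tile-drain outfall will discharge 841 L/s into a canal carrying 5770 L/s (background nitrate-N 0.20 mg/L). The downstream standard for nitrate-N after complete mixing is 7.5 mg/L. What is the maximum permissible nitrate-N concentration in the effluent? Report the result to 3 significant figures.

At the limit, (Qr·Cr + Qe·Cₑ)/(Qr + Qe) = 7.5:
Cₑ = (6611·7.5 − 5770·0.2000) / 841.0 = 57.58 mg/L.

57.6 mg/L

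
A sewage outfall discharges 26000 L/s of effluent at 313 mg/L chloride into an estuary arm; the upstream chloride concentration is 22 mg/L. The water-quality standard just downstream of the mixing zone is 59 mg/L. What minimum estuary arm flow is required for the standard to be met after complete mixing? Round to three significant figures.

Set C_mix = 59: (Q·22.00 + 26000·313.0) / (Q + 26000) = 59
→ Q = 26000·(313.0 − 59)/(59 − 22.00) = 178500 L/s.

178000 L/s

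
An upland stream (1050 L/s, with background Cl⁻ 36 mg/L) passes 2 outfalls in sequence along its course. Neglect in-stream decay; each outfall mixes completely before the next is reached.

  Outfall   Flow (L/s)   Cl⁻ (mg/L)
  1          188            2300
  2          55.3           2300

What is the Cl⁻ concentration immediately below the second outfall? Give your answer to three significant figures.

462 mg/L

Outfall 1: combined Q = 1238 L/s; C = (1050·36.00 + 188.0·2300)/1238 = 379.8 mg/L.
Outfall 2: combined Q = 1293 L/s; C = (1238·379.8 + 55.30·2300)/1293 = 461.9 mg/L.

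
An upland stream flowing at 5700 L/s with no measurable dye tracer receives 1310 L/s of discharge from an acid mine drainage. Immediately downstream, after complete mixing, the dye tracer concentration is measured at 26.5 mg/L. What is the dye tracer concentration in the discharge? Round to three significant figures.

Mass balance: 5700·0 + 1310·Cₑ = 7010·26.50
→ Cₑ = (7010·26.50 − 5700·0) / 1310 = 141.8 mg/L.

142 mg/L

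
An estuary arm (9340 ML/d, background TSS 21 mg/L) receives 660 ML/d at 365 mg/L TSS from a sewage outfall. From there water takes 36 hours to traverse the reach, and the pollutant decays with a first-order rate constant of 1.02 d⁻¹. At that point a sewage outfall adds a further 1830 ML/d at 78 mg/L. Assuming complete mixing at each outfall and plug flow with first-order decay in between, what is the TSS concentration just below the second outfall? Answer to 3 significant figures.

20.1 mg/L

Flow-weighted average: C = (9340·21.00 + 660.0·365.0) / 10000 = 437000/10000 = 43.70 mg/L; combined flow 10000 ML/d.
After decay, C = 43.70 × e^(−kt) = 43.70 × 0.2165 = 9.463 mg/L.
Second outfall: C = (10000·9.463 + 1830·78.00)/11830 = 20.07 mg/L.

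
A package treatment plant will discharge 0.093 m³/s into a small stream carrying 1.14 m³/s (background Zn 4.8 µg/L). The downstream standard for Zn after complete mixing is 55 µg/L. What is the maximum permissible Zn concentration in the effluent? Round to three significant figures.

670 µg/L

At the limit, (Qr·Cr + Qe·Cₑ)/(Qr + Qe) = 55:
Cₑ = (1.233·55 − 1.140·4.800) / 0.09300 = 670.4 µg/L.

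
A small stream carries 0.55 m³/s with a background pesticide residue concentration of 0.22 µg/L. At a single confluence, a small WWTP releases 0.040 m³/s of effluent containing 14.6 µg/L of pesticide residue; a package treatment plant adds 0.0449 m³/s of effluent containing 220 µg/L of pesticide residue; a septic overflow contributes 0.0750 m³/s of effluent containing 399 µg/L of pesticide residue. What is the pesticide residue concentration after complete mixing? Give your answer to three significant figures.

57.1 µg/L

After mixing, C = (0.5500·0.2200 + 0.04000·14.60 + 0.04490·220.0 + 0.07500·399.0) / 0.7099 = 40.51/0.7099 = 57.06 µg/L.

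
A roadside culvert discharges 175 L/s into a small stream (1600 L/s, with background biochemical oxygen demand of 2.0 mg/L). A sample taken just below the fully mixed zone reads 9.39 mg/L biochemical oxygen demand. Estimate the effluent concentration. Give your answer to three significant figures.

Mass balance: 1600·2.000 + 175.0·Cₑ = 1775·9.390
→ Cₑ = (1775·9.390 − 1600·2.000) / 175.0 = 76.96 mg/L.

77.0 mg/L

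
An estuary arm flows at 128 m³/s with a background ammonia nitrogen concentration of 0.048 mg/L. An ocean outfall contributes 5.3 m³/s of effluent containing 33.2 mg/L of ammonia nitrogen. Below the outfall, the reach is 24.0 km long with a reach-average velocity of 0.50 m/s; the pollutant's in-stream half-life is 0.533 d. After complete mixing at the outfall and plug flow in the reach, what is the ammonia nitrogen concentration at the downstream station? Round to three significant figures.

0.663 mg/L

After mixing, C = (128.0·0.04800 + 5.300·33.20) / 133.3 = 182.1/133.3 = 1.366 mg/L.
Travel time t = 24.0·1000 / 0.50 = 48000 s = 13.33 h.
Half-life 0.533 d → k = ln 2 / 0.533 = 1.300 d⁻¹.
Decay over the reach: 1.366·exp(−kt) = 1.366·0.4855 = 0.6633 mg/L.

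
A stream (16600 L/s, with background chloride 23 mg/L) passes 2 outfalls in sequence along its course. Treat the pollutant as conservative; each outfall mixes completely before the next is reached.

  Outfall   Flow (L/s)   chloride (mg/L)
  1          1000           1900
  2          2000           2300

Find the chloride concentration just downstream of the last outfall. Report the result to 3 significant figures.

Outfall 1: combined Q = 17600 L/s; C = (16600·23.00 + 1000·1900)/17600 = 129.6 mg/L.
Outfall 2: combined Q = 19600 L/s; C = (17600·129.6 + 2000·2300)/19600 = 351.1 mg/L.

351 mg/L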